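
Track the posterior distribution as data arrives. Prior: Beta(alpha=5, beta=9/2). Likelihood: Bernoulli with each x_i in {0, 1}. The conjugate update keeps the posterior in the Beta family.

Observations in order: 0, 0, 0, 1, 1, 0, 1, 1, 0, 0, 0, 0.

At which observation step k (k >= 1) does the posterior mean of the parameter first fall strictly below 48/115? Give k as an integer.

obs 1: x=0 → posterior Beta(5, 11/2)
obs 2: x=0 → posterior Beta(5, 13/2)
obs 3: x=0 → posterior Beta(5, 15/2)
obs 4: x=1 → posterior Beta(6, 15/2)
obs 5: x=1 → posterior Beta(7, 15/2)
obs 6: x=0 → posterior Beta(7, 17/2)
obs 7: x=1 → posterior Beta(8, 17/2)
obs 8: x=1 → posterior Beta(9, 17/2)
obs 9: x=0 → posterior Beta(9, 19/2)
obs 10: x=0 → posterior Beta(9, 21/2)
obs 11: x=0 → posterior Beta(9, 23/2)
obs 12: x=0 → posterior Beta(9, 25/2)

k = 3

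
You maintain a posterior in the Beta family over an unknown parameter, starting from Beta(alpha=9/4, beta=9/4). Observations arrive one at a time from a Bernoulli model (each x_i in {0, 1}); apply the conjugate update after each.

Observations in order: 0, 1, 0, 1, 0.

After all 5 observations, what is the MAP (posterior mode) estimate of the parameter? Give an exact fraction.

13/30

obs 1: x=0 → posterior Beta(9/4, 13/4)
obs 2: x=1 → posterior Beta(13/4, 13/4)
obs 3: x=0 → posterior Beta(13/4, 17/4)
obs 4: x=1 → posterior Beta(17/4, 17/4)
obs 5: x=0 → posterior Beta(17/4, 21/4)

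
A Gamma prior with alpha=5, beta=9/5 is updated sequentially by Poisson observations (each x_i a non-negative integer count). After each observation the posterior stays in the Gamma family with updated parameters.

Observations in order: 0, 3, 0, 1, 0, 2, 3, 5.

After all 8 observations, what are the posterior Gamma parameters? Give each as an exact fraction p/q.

alpha=19, beta=49/5

obs 1: x=0 → posterior Gamma(5, 14/5)
obs 2: x=3 → posterior Gamma(8, 19/5)
obs 3: x=0 → posterior Gamma(8, 24/5)
obs 4: x=1 → posterior Gamma(9, 29/5)
obs 5: x=0 → posterior Gamma(9, 34/5)
obs 6: x=2 → posterior Gamma(11, 39/5)
obs 7: x=3 → posterior Gamma(14, 44/5)
obs 8: x=5 → posterior Gamma(19, 49/5)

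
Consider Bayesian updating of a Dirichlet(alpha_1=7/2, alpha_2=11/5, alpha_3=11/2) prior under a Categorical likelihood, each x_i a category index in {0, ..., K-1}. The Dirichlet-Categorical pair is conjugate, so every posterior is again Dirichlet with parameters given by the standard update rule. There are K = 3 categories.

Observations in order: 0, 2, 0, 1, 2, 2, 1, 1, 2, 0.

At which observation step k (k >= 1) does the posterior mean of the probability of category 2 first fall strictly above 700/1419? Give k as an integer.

obs 1: x=0 → posterior Dirichlet(9/2, 11/5, 11/2)
obs 2: x=2 → posterior Dirichlet(9/2, 11/5, 13/2)
obs 3: x=0 → posterior Dirichlet(11/2, 11/5, 13/2)
obs 4: x=1 → posterior Dirichlet(11/2, 16/5, 13/2)
obs 5: x=2 → posterior Dirichlet(11/2, 16/5, 15/2)
obs 6: x=2 → posterior Dirichlet(11/2, 16/5, 17/2)
obs 7: x=1 → posterior Dirichlet(11/2, 21/5, 17/2)
obs 8: x=1 → posterior Dirichlet(11/2, 26/5, 17/2)
obs 9: x=2 → posterior Dirichlet(11/2, 26/5, 19/2)
obs 10: x=0 → posterior Dirichlet(13/2, 26/5, 19/2)

k = 6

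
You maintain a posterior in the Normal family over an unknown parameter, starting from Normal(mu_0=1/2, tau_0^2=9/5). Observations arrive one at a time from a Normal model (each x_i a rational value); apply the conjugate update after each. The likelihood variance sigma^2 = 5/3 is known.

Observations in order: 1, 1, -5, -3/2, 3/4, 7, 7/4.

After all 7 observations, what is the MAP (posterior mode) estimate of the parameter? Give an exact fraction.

obs 1: x=1 → posterior Normal(79/104, 45/52)
obs 2: x=1 → posterior Normal(133/158, 45/79)
obs 3: x=-5 → posterior Normal(-137/212, 45/106)
obs 4: x=-3/2 → posterior Normal(-109/133, 45/133)
obs 5: x=3/4 → posterior Normal(-71/128, 9/32)
obs 6: x=7 → posterior Normal(401/748, 45/187)
obs 7: x=7/4 → posterior Normal(295/428, 45/214)

295/428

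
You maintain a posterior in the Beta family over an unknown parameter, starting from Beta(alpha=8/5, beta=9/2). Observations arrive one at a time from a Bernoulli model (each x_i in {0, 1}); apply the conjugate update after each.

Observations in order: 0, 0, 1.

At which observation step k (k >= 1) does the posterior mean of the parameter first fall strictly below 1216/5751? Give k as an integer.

obs 1: x=0 → posterior Beta(8/5, 11/2)
obs 2: x=0 → posterior Beta(8/5, 13/2)
obs 3: x=1 → posterior Beta(13/5, 13/2)

k = 2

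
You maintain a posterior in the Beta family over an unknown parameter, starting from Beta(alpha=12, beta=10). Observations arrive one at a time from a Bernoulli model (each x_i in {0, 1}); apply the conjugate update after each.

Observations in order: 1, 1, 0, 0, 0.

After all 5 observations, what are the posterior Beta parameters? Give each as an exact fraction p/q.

alpha=14, beta=13

obs 1: x=1 → posterior Beta(13, 10)
obs 2: x=1 → posterior Beta(14, 10)
obs 3: x=0 → posterior Beta(14, 11)
obs 4: x=0 → posterior Beta(14, 12)
obs 5: x=0 → posterior Beta(14, 13)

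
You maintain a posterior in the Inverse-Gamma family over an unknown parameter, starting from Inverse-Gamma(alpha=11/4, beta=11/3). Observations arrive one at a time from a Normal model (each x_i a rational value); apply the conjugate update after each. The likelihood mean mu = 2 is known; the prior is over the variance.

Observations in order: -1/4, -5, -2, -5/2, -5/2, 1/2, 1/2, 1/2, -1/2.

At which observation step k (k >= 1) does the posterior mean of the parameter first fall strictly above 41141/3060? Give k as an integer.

k = 5

obs 1: x=-1/4 → posterior Inverse-Gamma(13/4, 595/96)
obs 2: x=-5 → posterior Inverse-Gamma(15/4, 2947/96)
obs 3: x=-2 → posterior Inverse-Gamma(17/4, 3715/96)
obs 4: x=-5/2 → posterior Inverse-Gamma(19/4, 4687/96)
obs 5: x=-5/2 → posterior Inverse-Gamma(21/4, 5659/96)
obs 6: x=1/2 → posterior Inverse-Gamma(23/4, 5767/96)
obs 7: x=1/2 → posterior Inverse-Gamma(25/4, 5875/96)
obs 8: x=1/2 → posterior Inverse-Gamma(27/4, 5983/96)
obs 9: x=-1/2 → posterior Inverse-Gamma(29/4, 6283/96)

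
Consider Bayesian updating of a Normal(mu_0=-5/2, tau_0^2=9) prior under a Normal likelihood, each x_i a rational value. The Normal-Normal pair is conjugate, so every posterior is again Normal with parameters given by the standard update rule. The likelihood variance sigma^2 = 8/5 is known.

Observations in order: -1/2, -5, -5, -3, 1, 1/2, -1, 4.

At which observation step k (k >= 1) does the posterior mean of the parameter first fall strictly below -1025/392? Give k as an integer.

obs 1: x=-1/2 → posterior Normal(-85/106, 72/53)
obs 2: x=-5 → posterior Normal(-535/196, 36/49)
obs 3: x=-5 → posterior Normal(-985/286, 72/143)
obs 4: x=-3 → posterior Normal(-1255/376, 18/47)
obs 5: x=1 → posterior Normal(-5/2, 72/233)
obs 6: x=1/2 → posterior Normal(-280/139, 36/139)
obs 7: x=-1 → posterior Normal(-605/323, 72/323)
obs 8: x=4 → posterior Normal(-425/368, 9/46)

k = 2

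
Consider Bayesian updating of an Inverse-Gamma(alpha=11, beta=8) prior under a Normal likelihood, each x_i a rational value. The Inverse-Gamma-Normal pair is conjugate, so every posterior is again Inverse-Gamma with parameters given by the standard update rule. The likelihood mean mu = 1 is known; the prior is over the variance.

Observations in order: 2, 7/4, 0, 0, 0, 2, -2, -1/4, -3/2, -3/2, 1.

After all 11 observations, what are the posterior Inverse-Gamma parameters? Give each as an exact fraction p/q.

alpha=33/2, beta=357/16

obs 1: x=2 → posterior Inverse-Gamma(23/2, 17/2)
obs 2: x=7/4 → posterior Inverse-Gamma(12, 281/32)
obs 3: x=0 → posterior Inverse-Gamma(25/2, 297/32)
obs 4: x=0 → posterior Inverse-Gamma(13, 313/32)
obs 5: x=0 → posterior Inverse-Gamma(27/2, 329/32)
obs 6: x=2 → posterior Inverse-Gamma(14, 345/32)
obs 7: x=-2 → posterior Inverse-Gamma(29/2, 489/32)
obs 8: x=-1/4 → posterior Inverse-Gamma(15, 257/16)
obs 9: x=-3/2 → posterior Inverse-Gamma(31/2, 307/16)
obs 10: x=-3/2 → posterior Inverse-Gamma(16, 357/16)
obs 11: x=1 → posterior Inverse-Gamma(33/2, 357/16)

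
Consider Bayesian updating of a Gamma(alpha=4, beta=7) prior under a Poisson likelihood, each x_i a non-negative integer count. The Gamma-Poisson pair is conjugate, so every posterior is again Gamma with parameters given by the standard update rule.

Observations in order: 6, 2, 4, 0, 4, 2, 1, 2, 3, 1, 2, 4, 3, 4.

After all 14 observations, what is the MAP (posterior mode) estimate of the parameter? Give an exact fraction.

obs 1: x=6 → posterior Gamma(10, 8)
obs 2: x=2 → posterior Gamma(12, 9)
obs 3: x=4 → posterior Gamma(16, 10)
obs 4: x=0 → posterior Gamma(16, 11)
obs 5: x=4 → posterior Gamma(20, 12)
obs 6: x=2 → posterior Gamma(22, 13)
obs 7: x=1 → posterior Gamma(23, 14)
obs 8: x=2 → posterior Gamma(25, 15)
obs 9: x=3 → posterior Gamma(28, 16)
obs 10: x=1 → posterior Gamma(29, 17)
obs 11: x=2 → posterior Gamma(31, 18)
obs 12: x=4 → posterior Gamma(35, 19)
obs 13: x=3 → posterior Gamma(38, 20)
obs 14: x=4 → posterior Gamma(42, 21)

41/21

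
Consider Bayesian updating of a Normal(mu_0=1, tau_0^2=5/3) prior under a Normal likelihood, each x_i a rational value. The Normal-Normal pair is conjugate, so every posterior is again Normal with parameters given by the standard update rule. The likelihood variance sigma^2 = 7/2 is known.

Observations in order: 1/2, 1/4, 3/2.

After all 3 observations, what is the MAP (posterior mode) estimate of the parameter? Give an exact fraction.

obs 1: x=1/2 → posterior Normal(26/31, 35/31)
obs 2: x=1/4 → posterior Normal(57/82, 35/41)
obs 3: x=3/2 → posterior Normal(29/34, 35/51)

29/34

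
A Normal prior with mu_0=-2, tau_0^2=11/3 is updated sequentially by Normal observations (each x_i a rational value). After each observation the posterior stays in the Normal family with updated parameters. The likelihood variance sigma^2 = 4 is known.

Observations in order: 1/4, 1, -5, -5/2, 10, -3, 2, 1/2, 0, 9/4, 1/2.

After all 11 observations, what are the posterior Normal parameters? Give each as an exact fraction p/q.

mu_0=6/19, tau_0^2=44/133

obs 1: x=1/4 → posterior Normal(-85/92, 44/23)
obs 2: x=1 → posterior Normal(-41/136, 22/17)
obs 3: x=-5 → posterior Normal(-29/20, 44/45)
obs 4: x=-5/2 → posterior Normal(-53/32, 11/14)
obs 5: x=10 → posterior Normal(69/268, 44/67)
obs 6: x=-3 → posterior Normal(-21/104, 22/39)
obs 7: x=2 → posterior Normal(25/356, 44/89)
obs 8: x=1/2 → posterior Normal(47/400, 11/25)
obs 9: x=0 → posterior Normal(47/444, 44/111)
obs 10: x=9/4 → posterior Normal(73/244, 22/61)
obs 11: x=1/2 → posterior Normal(6/19, 44/133)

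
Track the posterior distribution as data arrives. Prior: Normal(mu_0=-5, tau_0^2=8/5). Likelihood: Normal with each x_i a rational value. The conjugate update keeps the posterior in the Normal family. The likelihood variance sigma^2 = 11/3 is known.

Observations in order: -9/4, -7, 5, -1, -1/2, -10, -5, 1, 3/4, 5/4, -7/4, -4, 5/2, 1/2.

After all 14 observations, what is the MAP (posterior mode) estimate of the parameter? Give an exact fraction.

obs 1: x=-9/4 → posterior Normal(-329/79, 88/79)
obs 2: x=-7 → posterior Normal(-497/103, 88/103)
obs 3: x=5 → posterior Normal(-377/127, 88/127)
obs 4: x=-1 → posterior Normal(-401/151, 88/151)
obs 5: x=-1/2 → posterior Normal(-59/25, 88/175)
obs 6: x=-10 → posterior Normal(-653/199, 88/199)
obs 7: x=-5 → posterior Normal(-773/223, 88/223)
obs 8: x=1 → posterior Normal(-749/247, 88/247)
obs 9: x=3/4 → posterior Normal(-731/271, 88/271)
obs 10: x=5/4 → posterior Normal(-701/295, 88/295)
obs 11: x=-7/4 → posterior Normal(-743/319, 8/29)
obs 12: x=-4 → posterior Normal(-839/343, 88/343)
obs 13: x=5/2 → posterior Normal(-779/367, 88/367)
obs 14: x=1/2 → posterior Normal(-767/391, 88/391)

-767/391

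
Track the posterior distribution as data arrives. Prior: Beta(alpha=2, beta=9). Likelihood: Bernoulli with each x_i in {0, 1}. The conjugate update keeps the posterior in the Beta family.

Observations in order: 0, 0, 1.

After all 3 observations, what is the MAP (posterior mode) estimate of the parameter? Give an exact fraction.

1/6

obs 1: x=0 → posterior Beta(2, 10)
obs 2: x=0 → posterior Beta(2, 11)
obs 3: x=1 → posterior Beta(3, 11)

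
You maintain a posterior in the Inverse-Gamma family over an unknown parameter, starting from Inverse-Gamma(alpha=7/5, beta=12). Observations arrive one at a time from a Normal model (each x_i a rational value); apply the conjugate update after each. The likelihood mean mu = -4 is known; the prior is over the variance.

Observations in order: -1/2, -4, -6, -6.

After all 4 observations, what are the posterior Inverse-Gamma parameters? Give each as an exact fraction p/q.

obs 1: x=-1/2 → posterior Inverse-Gamma(19/10, 145/8)
obs 2: x=-4 → posterior Inverse-Gamma(12/5, 145/8)
obs 3: x=-6 → posterior Inverse-Gamma(29/10, 161/8)
obs 4: x=-6 → posterior Inverse-Gamma(17/5, 177/8)

alpha=17/5, beta=177/8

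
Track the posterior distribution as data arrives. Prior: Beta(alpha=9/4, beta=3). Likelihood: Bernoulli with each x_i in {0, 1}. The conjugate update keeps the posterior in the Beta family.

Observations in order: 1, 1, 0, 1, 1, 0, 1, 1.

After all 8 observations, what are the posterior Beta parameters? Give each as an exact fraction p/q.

alpha=33/4, beta=5

obs 1: x=1 → posterior Beta(13/4, 3)
obs 2: x=1 → posterior Beta(17/4, 3)
obs 3: x=0 → posterior Beta(17/4, 4)
obs 4: x=1 → posterior Beta(21/4, 4)
obs 5: x=1 → posterior Beta(25/4, 4)
obs 6: x=0 → posterior Beta(25/4, 5)
obs 7: x=1 → posterior Beta(29/4, 5)
obs 8: x=1 → posterior Beta(33/4, 5)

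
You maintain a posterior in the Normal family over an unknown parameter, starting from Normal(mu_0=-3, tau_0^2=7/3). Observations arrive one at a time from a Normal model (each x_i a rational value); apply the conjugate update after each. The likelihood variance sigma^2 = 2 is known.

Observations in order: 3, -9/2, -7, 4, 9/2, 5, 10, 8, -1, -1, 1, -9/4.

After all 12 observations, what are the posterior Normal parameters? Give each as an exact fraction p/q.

obs 1: x=3 → posterior Normal(3/13, 14/13)
obs 2: x=-9/2 → posterior Normal(-57/40, 7/10)
obs 3: x=-7 → posterior Normal(-155/54, 14/27)
obs 4: x=4 → posterior Normal(-99/68, 7/17)
obs 5: x=9/2 → posterior Normal(-18/41, 14/41)
obs 6: x=5 → posterior Normal(17/48, 7/24)
obs 7: x=10 → posterior Normal(87/55, 14/55)
obs 8: x=8 → posterior Normal(143/62, 7/31)
obs 9: x=-1 → posterior Normal(136/69, 14/69)
obs 10: x=-1 → posterior Normal(129/76, 7/38)
obs 11: x=1 → posterior Normal(136/83, 14/83)
obs 12: x=-9/4 → posterior Normal(481/360, 7/45)

mu_0=481/360, tau_0^2=7/45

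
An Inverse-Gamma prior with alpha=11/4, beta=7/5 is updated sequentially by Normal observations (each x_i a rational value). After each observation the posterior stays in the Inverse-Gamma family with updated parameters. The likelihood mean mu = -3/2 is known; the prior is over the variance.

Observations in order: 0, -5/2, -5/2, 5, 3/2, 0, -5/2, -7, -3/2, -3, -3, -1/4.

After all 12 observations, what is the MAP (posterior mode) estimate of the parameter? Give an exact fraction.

obs 1: x=0 → posterior Inverse-Gamma(13/4, 101/40)
obs 2: x=-5/2 → posterior Inverse-Gamma(15/4, 121/40)
obs 3: x=-5/2 → posterior Inverse-Gamma(17/4, 141/40)
obs 4: x=5 → posterior Inverse-Gamma(19/4, 493/20)
obs 5: x=3/2 → posterior Inverse-Gamma(21/4, 583/20)
obs 6: x=0 → posterior Inverse-Gamma(23/4, 1211/40)
obs 7: x=-5/2 → posterior Inverse-Gamma(25/4, 1231/40)
obs 8: x=-7 → posterior Inverse-Gamma(27/4, 459/10)
obs 9: x=-3/2 → posterior Inverse-Gamma(29/4, 459/10)
obs 10: x=-3 → posterior Inverse-Gamma(31/4, 1881/40)
obs 11: x=-3 → posterior Inverse-Gamma(33/4, 963/20)
obs 12: x=-1/4 → posterior Inverse-Gamma(35/4, 7829/160)

7829/1560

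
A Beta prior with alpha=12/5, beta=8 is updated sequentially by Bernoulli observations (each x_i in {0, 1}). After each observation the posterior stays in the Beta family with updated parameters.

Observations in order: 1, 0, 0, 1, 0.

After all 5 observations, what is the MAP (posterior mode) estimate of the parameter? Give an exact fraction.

17/67

obs 1: x=1 → posterior Beta(17/5, 8)
obs 2: x=0 → posterior Beta(17/5, 9)
obs 3: x=0 → posterior Beta(17/5, 10)
obs 4: x=1 → posterior Beta(22/5, 10)
obs 5: x=0 → posterior Beta(22/5, 11)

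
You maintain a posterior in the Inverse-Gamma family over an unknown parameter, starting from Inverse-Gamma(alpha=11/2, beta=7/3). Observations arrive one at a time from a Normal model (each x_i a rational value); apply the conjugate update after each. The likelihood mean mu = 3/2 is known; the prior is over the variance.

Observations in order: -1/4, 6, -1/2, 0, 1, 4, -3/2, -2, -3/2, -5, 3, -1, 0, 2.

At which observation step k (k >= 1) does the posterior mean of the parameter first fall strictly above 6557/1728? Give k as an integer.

k = 9

obs 1: x=-1/4 → posterior Inverse-Gamma(6, 371/96)
obs 2: x=6 → posterior Inverse-Gamma(13/2, 1343/96)
obs 3: x=-1/2 → posterior Inverse-Gamma(7, 1535/96)
obs 4: x=0 → posterior Inverse-Gamma(15/2, 1643/96)
obs 5: x=1 → posterior Inverse-Gamma(8, 1655/96)
obs 6: x=4 → posterior Inverse-Gamma(17/2, 1955/96)
obs 7: x=-3/2 → posterior Inverse-Gamma(9, 2387/96)
obs 8: x=-2 → posterior Inverse-Gamma(19/2, 2975/96)
obs 9: x=-3/2 → posterior Inverse-Gamma(10, 3407/96)
obs 10: x=-5 → posterior Inverse-Gamma(21/2, 5435/96)
obs 11: x=3 → posterior Inverse-Gamma(11, 5543/96)
obs 12: x=-1 → posterior Inverse-Gamma(23/2, 5843/96)
obs 13: x=0 → posterior Inverse-Gamma(12, 5951/96)
obs 14: x=2 → posterior Inverse-Gamma(25/2, 5963/96)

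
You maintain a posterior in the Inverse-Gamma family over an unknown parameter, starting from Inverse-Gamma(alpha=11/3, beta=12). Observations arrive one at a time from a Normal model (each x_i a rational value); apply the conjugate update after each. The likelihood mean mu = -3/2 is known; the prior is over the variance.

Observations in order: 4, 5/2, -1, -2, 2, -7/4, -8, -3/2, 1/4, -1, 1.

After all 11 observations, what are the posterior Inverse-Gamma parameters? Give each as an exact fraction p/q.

obs 1: x=4 → posterior Inverse-Gamma(25/6, 217/8)
obs 2: x=5/2 → posterior Inverse-Gamma(14/3, 281/8)
obs 3: x=-1 → posterior Inverse-Gamma(31/6, 141/4)
obs 4: x=-2 → posterior Inverse-Gamma(17/3, 283/8)
obs 5: x=2 → posterior Inverse-Gamma(37/6, 83/2)
obs 6: x=-7/4 → posterior Inverse-Gamma(20/3, 1329/32)
obs 7: x=-8 → posterior Inverse-Gamma(43/6, 2005/32)
obs 8: x=-3/2 → posterior Inverse-Gamma(23/3, 2005/32)
obs 9: x=1/4 → posterior Inverse-Gamma(49/6, 1027/16)
obs 10: x=-1 → posterior Inverse-Gamma(26/3, 1029/16)
obs 11: x=1 → posterior Inverse-Gamma(55/6, 1079/16)

alpha=55/6, beta=1079/16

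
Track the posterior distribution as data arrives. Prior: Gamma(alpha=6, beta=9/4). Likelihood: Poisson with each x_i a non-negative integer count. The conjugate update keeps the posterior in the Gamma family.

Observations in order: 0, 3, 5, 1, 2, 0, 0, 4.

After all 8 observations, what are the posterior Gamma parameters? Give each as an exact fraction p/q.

obs 1: x=0 → posterior Gamma(6, 13/4)
obs 2: x=3 → posterior Gamma(9, 17/4)
obs 3: x=5 → posterior Gamma(14, 21/4)
obs 4: x=1 → posterior Gamma(15, 25/4)
obs 5: x=2 → posterior Gamma(17, 29/4)
obs 6: x=0 → posterior Gamma(17, 33/4)
obs 7: x=0 → posterior Gamma(17, 37/4)
obs 8: x=4 → posterior Gamma(21, 41/4)

alpha=21, beta=41/4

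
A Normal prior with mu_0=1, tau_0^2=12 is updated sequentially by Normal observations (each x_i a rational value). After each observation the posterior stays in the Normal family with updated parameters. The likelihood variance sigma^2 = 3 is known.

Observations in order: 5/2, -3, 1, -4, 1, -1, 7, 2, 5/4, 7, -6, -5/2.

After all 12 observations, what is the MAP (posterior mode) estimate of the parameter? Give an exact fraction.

obs 1: x=5/2 → posterior Normal(11/5, 12/5)
obs 2: x=-3 → posterior Normal(-1/9, 4/3)
obs 3: x=1 → posterior Normal(3/13, 12/13)
obs 4: x=-4 → posterior Normal(-13/17, 12/17)
obs 5: x=1 → posterior Normal(-3/7, 4/7)
obs 6: x=-1 → posterior Normal(-13/25, 12/25)
obs 7: x=7 → posterior Normal(15/29, 12/29)
obs 8: x=2 → posterior Normal(23/33, 4/11)
obs 9: x=5/4 → posterior Normal(28/37, 12/37)
obs 10: x=7 → posterior Normal(56/41, 12/41)
obs 11: x=-6 → posterior Normal(32/45, 4/15)
obs 12: x=-5/2 → posterior Normal(22/49, 12/49)

22/49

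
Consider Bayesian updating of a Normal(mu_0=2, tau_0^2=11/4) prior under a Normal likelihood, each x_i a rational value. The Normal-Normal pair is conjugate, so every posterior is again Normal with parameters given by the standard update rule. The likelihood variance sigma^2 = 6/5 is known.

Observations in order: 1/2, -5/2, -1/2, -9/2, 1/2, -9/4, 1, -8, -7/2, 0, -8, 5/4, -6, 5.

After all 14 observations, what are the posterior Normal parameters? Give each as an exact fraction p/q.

obs 1: x=1/2 → posterior Normal(151/158, 66/79)
obs 2: x=-5/2 → posterior Normal(-31/67, 33/67)
obs 3: x=-1/2 → posterior Normal(-179/378, 22/63)
obs 4: x=-9/2 → posterior Normal(-337/244, 33/122)
obs 5: x=1/2 → posterior Normal(-619/598, 66/299)
obs 6: x=-9/4 → posterior Normal(-1733/1416, 11/59)
obs 7: x=1 → posterior Normal(-1513/1636, 66/409)
obs 8: x=-8 → posterior Normal(-3273/1856, 33/232)
obs 9: x=-7/2 → posterior Normal(-4043/2076, 22/173)
obs 10: x=0 → posterior Normal(-4043/2296, 33/287)
obs 11: x=-8 → posterior Normal(-5803/2516, 66/629)
obs 12: x=5/4 → posterior Normal(-691/342, 11/114)
obs 13: x=-6 → posterior Normal(-1712/739, 66/739)
obs 14: x=5 → posterior Normal(-1437/794, 33/397)

mu_0=-1437/794, tau_0^2=33/397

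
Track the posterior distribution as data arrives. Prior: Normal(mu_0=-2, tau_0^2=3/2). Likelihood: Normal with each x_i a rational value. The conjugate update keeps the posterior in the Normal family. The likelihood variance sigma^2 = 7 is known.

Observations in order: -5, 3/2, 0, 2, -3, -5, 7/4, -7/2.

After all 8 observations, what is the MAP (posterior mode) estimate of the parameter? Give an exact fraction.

-13/8

obs 1: x=-5 → posterior Normal(-43/17, 21/17)
obs 2: x=3/2 → posterior Normal(-77/40, 21/20)
obs 3: x=0 → posterior Normal(-77/46, 21/23)
obs 4: x=2 → posterior Normal(-5/4, 21/26)
obs 5: x=-3 → posterior Normal(-83/58, 21/29)
obs 6: x=-5 → posterior Normal(-113/64, 21/32)
obs 7: x=7/4 → posterior Normal(-41/28, 3/5)
obs 8: x=-7/2 → posterior Normal(-13/8, 21/38)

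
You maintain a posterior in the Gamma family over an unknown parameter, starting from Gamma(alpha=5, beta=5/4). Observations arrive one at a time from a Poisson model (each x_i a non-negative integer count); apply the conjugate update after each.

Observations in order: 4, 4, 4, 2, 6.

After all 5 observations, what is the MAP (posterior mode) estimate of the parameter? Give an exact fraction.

96/25

obs 1: x=4 → posterior Gamma(9, 9/4)
obs 2: x=4 → posterior Gamma(13, 13/4)
obs 3: x=4 → posterior Gamma(17, 17/4)
obs 4: x=2 → posterior Gamma(19, 21/4)
obs 5: x=6 → posterior Gamma(25, 25/4)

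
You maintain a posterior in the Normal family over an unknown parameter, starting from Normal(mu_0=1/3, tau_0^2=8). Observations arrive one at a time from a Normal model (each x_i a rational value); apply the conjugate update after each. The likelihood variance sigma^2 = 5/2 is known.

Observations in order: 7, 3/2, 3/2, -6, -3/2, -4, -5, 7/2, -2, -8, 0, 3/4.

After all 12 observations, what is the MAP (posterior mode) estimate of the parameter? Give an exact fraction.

-583/591

obs 1: x=7 → posterior Normal(341/63, 40/21)
obs 2: x=3/2 → posterior Normal(413/111, 40/37)
obs 3: x=3/2 → posterior Normal(485/159, 40/53)
obs 4: x=-6 → posterior Normal(197/207, 40/69)
obs 5: x=-3/2 → posterior Normal(25/51, 8/17)
obs 6: x=-4 → posterior Normal(-67/303, 40/101)
obs 7: x=-5 → posterior Normal(-307/351, 40/117)
obs 8: x=7/2 → posterior Normal(-139/399, 40/133)
obs 9: x=-2 → posterior Normal(-235/447, 40/149)
obs 10: x=-8 → posterior Normal(-619/495, 8/33)
obs 11: x=0 → posterior Normal(-619/543, 40/181)
obs 12: x=3/4 → posterior Normal(-583/591, 40/197)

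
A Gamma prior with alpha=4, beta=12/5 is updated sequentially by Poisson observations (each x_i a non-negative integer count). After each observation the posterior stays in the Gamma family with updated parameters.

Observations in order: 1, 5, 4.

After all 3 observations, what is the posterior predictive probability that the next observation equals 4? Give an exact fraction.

40690186583281158580846875/309485009821345068724781056

obs 1: x=1 → posterior Gamma(5, 17/5)
obs 2: x=5 → posterior Gamma(10, 22/5)
obs 3: x=4 → posterior Gamma(14, 27/5)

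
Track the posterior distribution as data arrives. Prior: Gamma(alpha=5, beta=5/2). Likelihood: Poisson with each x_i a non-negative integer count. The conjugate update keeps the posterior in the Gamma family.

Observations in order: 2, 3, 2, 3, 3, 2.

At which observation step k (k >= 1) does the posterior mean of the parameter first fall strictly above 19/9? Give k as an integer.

obs 1: x=2 → posterior Gamma(7, 7/2)
obs 2: x=3 → posterior Gamma(10, 9/2)
obs 3: x=2 → posterior Gamma(12, 11/2)
obs 4: x=3 → posterior Gamma(15, 13/2)
obs 5: x=3 → posterior Gamma(18, 15/2)
obs 6: x=2 → posterior Gamma(20, 17/2)

k = 2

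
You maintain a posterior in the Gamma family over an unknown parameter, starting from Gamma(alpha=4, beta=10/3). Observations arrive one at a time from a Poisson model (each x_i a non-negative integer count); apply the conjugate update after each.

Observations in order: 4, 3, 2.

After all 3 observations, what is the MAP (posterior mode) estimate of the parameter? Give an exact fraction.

36/19

obs 1: x=4 → posterior Gamma(8, 13/3)
obs 2: x=3 → posterior Gamma(11, 16/3)
obs 3: x=2 → posterior Gamma(13, 19/3)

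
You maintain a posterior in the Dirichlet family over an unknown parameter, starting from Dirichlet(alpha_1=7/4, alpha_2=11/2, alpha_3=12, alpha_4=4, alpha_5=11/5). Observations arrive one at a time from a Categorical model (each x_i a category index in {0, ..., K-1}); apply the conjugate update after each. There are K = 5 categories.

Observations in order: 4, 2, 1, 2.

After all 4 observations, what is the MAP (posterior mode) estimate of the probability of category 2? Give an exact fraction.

260/489

obs 1: x=4 → posterior Dirichlet(7/4, 11/2, 12, 4, 16/5)
obs 2: x=2 → posterior Dirichlet(7/4, 11/2, 13, 4, 16/5)
obs 3: x=1 → posterior Dirichlet(7/4, 13/2, 13, 4, 16/5)
obs 4: x=2 → posterior Dirichlet(7/4, 13/2, 14, 4, 16/5)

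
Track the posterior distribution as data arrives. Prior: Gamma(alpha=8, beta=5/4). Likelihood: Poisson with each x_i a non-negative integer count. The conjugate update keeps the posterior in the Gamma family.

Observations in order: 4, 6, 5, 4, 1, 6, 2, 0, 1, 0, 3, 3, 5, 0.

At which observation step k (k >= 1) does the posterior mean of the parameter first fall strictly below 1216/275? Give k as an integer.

obs 1: x=4 → posterior Gamma(12, 9/4)
obs 2: x=6 → posterior Gamma(18, 13/4)
obs 3: x=5 → posterior Gamma(23, 17/4)
obs 4: x=4 → posterior Gamma(27, 21/4)
obs 5: x=1 → posterior Gamma(28, 25/4)
obs 6: x=6 → posterior Gamma(34, 29/4)
obs 7: x=2 → posterior Gamma(36, 33/4)
obs 8: x=0 → posterior Gamma(36, 37/4)
obs 9: x=1 → posterior Gamma(37, 41/4)
obs 10: x=0 → posterior Gamma(37, 45/4)
obs 11: x=3 → posterior Gamma(40, 49/4)
obs 12: x=3 → posterior Gamma(43, 53/4)
obs 13: x=5 → posterior Gamma(48, 57/4)
obs 14: x=0 → posterior Gamma(48, 61/4)

k = 7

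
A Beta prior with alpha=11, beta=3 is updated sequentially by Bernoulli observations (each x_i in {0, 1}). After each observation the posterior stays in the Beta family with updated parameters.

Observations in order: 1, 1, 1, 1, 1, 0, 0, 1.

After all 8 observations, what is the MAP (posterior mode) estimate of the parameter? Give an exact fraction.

obs 1: x=1 → posterior Beta(12, 3)
obs 2: x=1 → posterior Beta(13, 3)
obs 3: x=1 → posterior Beta(14, 3)
obs 4: x=1 → posterior Beta(15, 3)
obs 5: x=1 → posterior Beta(16, 3)
obs 6: x=0 → posterior Beta(16, 4)
obs 7: x=0 → posterior Beta(16, 5)
obs 8: x=1 → posterior Beta(17, 5)

4/5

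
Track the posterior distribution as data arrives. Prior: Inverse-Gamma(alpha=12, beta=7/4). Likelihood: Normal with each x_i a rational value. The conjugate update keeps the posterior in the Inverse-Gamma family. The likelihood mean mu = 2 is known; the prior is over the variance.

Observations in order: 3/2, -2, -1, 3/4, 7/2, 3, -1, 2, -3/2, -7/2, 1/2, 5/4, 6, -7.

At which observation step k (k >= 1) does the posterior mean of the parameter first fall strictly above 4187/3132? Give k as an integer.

k = 7

obs 1: x=3/2 → posterior Inverse-Gamma(25/2, 15/8)
obs 2: x=-2 → posterior Inverse-Gamma(13, 79/8)
obs 3: x=-1 → posterior Inverse-Gamma(27/2, 115/8)
obs 4: x=3/4 → posterior Inverse-Gamma(14, 485/32)
obs 5: x=7/2 → posterior Inverse-Gamma(29/2, 521/32)
obs 6: x=3 → posterior Inverse-Gamma(15, 537/32)
obs 7: x=-1 → posterior Inverse-Gamma(31/2, 681/32)
obs 8: x=2 → posterior Inverse-Gamma(16, 681/32)
obs 9: x=-3/2 → posterior Inverse-Gamma(33/2, 877/32)
obs 10: x=-7/2 → posterior Inverse-Gamma(17, 1361/32)
obs 11: x=1/2 → posterior Inverse-Gamma(35/2, 1397/32)
obs 12: x=5/4 → posterior Inverse-Gamma(18, 703/16)
obs 13: x=6 → posterior Inverse-Gamma(37/2, 831/16)
obs 14: x=-7 → posterior Inverse-Gamma(19, 1479/16)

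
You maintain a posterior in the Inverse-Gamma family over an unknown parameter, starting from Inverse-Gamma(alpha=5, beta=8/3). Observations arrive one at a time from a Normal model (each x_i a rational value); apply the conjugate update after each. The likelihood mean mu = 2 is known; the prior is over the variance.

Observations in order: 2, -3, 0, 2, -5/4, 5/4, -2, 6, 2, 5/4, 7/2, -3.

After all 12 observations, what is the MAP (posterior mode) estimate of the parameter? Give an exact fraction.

obs 1: x=2 → posterior Inverse-Gamma(11/2, 8/3)
obs 2: x=-3 → posterior Inverse-Gamma(6, 91/6)
obs 3: x=0 → posterior Inverse-Gamma(13/2, 103/6)
obs 4: x=2 → posterior Inverse-Gamma(7, 103/6)
obs 5: x=-5/4 → posterior Inverse-Gamma(15/2, 2155/96)
obs 6: x=5/4 → posterior Inverse-Gamma(8, 1091/48)
obs 7: x=-2 → posterior Inverse-Gamma(17/2, 1475/48)
obs 8: x=6 → posterior Inverse-Gamma(9, 1859/48)
obs 9: x=2 → posterior Inverse-Gamma(19/2, 1859/48)
obs 10: x=5/4 → posterior Inverse-Gamma(10, 3745/96)
obs 11: x=7/2 → posterior Inverse-Gamma(21/2, 3853/96)
obs 12: x=-3 → posterior Inverse-Gamma(11, 5053/96)

5053/1152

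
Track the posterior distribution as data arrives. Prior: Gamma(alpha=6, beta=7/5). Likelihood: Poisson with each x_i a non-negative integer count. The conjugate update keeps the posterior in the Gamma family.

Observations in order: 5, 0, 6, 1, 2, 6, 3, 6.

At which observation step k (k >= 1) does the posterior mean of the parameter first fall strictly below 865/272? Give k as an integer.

k = 5

obs 1: x=5 → posterior Gamma(11, 12/5)
obs 2: x=0 → posterior Gamma(11, 17/5)
obs 3: x=6 → posterior Gamma(17, 22/5)
obs 4: x=1 → posterior Gamma(18, 27/5)
obs 5: x=2 → posterior Gamma(20, 32/5)
obs 6: x=6 → posterior Gamma(26, 37/5)
obs 7: x=3 → posterior Gamma(29, 42/5)
obs 8: x=6 → posterior Gamma(35, 47/5)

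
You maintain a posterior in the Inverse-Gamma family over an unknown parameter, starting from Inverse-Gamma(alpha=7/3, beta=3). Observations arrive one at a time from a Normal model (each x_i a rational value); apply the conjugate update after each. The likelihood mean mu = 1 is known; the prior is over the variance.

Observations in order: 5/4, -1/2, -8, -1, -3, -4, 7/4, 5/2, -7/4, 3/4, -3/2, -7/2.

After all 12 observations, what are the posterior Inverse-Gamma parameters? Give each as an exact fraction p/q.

obs 1: x=5/4 → posterior Inverse-Gamma(17/6, 97/32)
obs 2: x=-1/2 → posterior Inverse-Gamma(10/3, 133/32)
obs 3: x=-8 → posterior Inverse-Gamma(23/6, 1429/32)
obs 4: x=-1 → posterior Inverse-Gamma(13/3, 1493/32)
obs 5: x=-3 → posterior Inverse-Gamma(29/6, 1749/32)
obs 6: x=-4 → posterior Inverse-Gamma(16/3, 2149/32)
obs 7: x=7/4 → posterior Inverse-Gamma(35/6, 1079/16)
obs 8: x=5/2 → posterior Inverse-Gamma(19/3, 1097/16)
obs 9: x=-7/4 → posterior Inverse-Gamma(41/6, 2315/32)
obs 10: x=3/4 → posterior Inverse-Gamma(22/3, 579/8)
obs 11: x=-3/2 → posterior Inverse-Gamma(47/6, 151/2)
obs 12: x=-7/2 → posterior Inverse-Gamma(25/3, 685/8)

alpha=25/3, beta=685/8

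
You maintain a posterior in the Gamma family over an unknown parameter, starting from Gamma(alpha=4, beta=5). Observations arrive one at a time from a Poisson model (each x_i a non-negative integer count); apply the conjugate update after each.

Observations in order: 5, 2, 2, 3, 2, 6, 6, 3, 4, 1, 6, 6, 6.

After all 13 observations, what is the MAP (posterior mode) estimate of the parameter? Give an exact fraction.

55/18

obs 1: x=5 → posterior Gamma(9, 6)
obs 2: x=2 → posterior Gamma(11, 7)
obs 3: x=2 → posterior Gamma(13, 8)
obs 4: x=3 → posterior Gamma(16, 9)
obs 5: x=2 → posterior Gamma(18, 10)
obs 6: x=6 → posterior Gamma(24, 11)
obs 7: x=6 → posterior Gamma(30, 12)
obs 8: x=3 → posterior Gamma(33, 13)
obs 9: x=4 → posterior Gamma(37, 14)
obs 10: x=1 → posterior Gamma(38, 15)
obs 11: x=6 → posterior Gamma(44, 16)
obs 12: x=6 → posterior Gamma(50, 17)
obs 13: x=6 → posterior Gamma(56, 18)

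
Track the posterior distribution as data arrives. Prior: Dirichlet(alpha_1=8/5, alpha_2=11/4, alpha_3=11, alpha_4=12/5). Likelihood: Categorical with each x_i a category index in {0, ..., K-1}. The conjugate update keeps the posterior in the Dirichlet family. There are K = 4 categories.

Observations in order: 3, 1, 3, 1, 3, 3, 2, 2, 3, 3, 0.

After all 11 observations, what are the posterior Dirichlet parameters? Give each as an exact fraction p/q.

obs 1: x=3 → posterior Dirichlet(8/5, 11/4, 11, 17/5)
obs 2: x=1 → posterior Dirichlet(8/5, 15/4, 11, 17/5)
obs 3: x=3 → posterior Dirichlet(8/5, 15/4, 11, 22/5)
obs 4: x=1 → posterior Dirichlet(8/5, 19/4, 11, 22/5)
obs 5: x=3 → posterior Dirichlet(8/5, 19/4, 11, 27/5)
obs 6: x=3 → posterior Dirichlet(8/5, 19/4, 11, 32/5)
obs 7: x=2 → posterior Dirichlet(8/5, 19/4, 12, 32/5)
obs 8: x=2 → posterior Dirichlet(8/5, 19/4, 13, 32/5)
obs 9: x=3 → posterior Dirichlet(8/5, 19/4, 13, 37/5)
obs 10: x=3 → posterior Dirichlet(8/5, 19/4, 13, 42/5)
obs 11: x=0 → posterior Dirichlet(13/5, 19/4, 13, 42/5)

alpha_1=13/5, alpha_2=19/4, alpha_3=13, alpha_4=42/5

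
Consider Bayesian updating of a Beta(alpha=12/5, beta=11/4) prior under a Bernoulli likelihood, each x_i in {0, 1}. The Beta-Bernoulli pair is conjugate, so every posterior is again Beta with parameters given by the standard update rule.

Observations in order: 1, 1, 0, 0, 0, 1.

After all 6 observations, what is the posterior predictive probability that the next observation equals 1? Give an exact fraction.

108/223

obs 1: x=1 → posterior Beta(17/5, 11/4)
obs 2: x=1 → posterior Beta(22/5, 11/4)
obs 3: x=0 → posterior Beta(22/5, 15/4)
obs 4: x=0 → posterior Beta(22/5, 19/4)
obs 5: x=0 → posterior Beta(22/5, 23/4)
obs 6: x=1 → posterior Beta(27/5, 23/4)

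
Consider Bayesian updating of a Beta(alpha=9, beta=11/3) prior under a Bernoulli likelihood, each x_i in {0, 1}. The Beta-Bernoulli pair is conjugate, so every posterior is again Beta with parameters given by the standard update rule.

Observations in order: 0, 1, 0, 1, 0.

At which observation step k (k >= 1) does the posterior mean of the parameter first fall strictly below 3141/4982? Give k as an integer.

obs 1: x=0 → posterior Beta(9, 14/3)
obs 2: x=1 → posterior Beta(10, 14/3)
obs 3: x=0 → posterior Beta(10, 17/3)
obs 4: x=1 → posterior Beta(11, 17/3)
obs 5: x=0 → posterior Beta(11, 20/3)

k = 5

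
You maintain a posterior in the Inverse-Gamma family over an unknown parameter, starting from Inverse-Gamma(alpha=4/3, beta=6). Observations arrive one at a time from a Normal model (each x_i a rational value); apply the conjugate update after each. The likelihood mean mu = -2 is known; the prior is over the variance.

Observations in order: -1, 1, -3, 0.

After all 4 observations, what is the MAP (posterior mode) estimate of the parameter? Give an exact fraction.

81/26

obs 1: x=-1 → posterior Inverse-Gamma(11/6, 13/2)
obs 2: x=1 → posterior Inverse-Gamma(7/3, 11)
obs 3: x=-3 → posterior Inverse-Gamma(17/6, 23/2)
obs 4: x=0 → posterior Inverse-Gamma(10/3, 27/2)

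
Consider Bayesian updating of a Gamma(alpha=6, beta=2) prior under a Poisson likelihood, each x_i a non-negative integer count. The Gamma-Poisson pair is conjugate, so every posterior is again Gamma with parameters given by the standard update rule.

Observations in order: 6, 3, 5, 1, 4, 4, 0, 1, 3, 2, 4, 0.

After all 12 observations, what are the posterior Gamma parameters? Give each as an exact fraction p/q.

alpha=39, beta=14

obs 1: x=6 → posterior Gamma(12, 3)
obs 2: x=3 → posterior Gamma(15, 4)
obs 3: x=5 → posterior Gamma(20, 5)
obs 4: x=1 → posterior Gamma(21, 6)
obs 5: x=4 → posterior Gamma(25, 7)
obs 6: x=4 → posterior Gamma(29, 8)
obs 7: x=0 → posterior Gamma(29, 9)
obs 8: x=1 → posterior Gamma(30, 10)
obs 9: x=3 → posterior Gamma(33, 11)
obs 10: x=2 → posterior Gamma(35, 12)
obs 11: x=4 → posterior Gamma(39, 13)
obs 12: x=0 → posterior Gamma(39, 14)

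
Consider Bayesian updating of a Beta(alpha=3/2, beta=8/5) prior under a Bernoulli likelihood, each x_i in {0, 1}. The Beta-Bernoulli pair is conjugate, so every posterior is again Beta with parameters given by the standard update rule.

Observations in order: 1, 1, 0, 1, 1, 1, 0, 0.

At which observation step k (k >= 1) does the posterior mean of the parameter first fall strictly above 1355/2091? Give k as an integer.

obs 1: x=1 → posterior Beta(5/2, 8/5)
obs 2: x=1 → posterior Beta(7/2, 8/5)
obs 3: x=0 → posterior Beta(7/2, 13/5)
obs 4: x=1 → posterior Beta(9/2, 13/5)
obs 5: x=1 → posterior Beta(11/2, 13/5)
obs 6: x=1 → posterior Beta(13/2, 13/5)
obs 7: x=0 → posterior Beta(13/2, 18/5)
obs 8: x=0 → posterior Beta(13/2, 23/5)

k = 2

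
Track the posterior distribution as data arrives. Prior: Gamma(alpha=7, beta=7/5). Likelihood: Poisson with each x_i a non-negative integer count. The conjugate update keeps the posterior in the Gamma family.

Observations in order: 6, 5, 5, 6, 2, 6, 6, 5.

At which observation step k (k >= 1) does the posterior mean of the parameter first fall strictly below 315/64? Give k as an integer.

obs 1: x=6 → posterior Gamma(13, 12/5)
obs 2: x=5 → posterior Gamma(18, 17/5)
obs 3: x=5 → posterior Gamma(23, 22/5)
obs 4: x=6 → posterior Gamma(29, 27/5)
obs 5: x=2 → posterior Gamma(31, 32/5)
obs 6: x=6 → posterior Gamma(37, 37/5)
obs 7: x=6 → posterior Gamma(43, 42/5)
obs 8: x=5 → posterior Gamma(48, 47/5)

k = 5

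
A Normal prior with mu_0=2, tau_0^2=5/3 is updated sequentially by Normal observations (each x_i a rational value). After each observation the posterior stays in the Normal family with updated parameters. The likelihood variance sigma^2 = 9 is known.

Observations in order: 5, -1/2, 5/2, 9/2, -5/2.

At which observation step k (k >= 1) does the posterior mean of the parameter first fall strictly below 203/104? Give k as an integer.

k = 5

obs 1: x=5 → posterior Normal(79/32, 45/32)
obs 2: x=-1/2 → posterior Normal(153/74, 45/37)
obs 3: x=5/2 → posterior Normal(89/42, 15/14)
obs 4: x=9/2 → posterior Normal(223/94, 45/47)
obs 5: x=-5/2 → posterior Normal(99/52, 45/52)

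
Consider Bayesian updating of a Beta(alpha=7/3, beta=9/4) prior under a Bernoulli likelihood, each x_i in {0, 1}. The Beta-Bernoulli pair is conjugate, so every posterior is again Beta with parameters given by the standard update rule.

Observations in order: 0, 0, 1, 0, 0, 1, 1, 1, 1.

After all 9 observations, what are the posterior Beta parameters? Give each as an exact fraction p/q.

alpha=22/3, beta=25/4

obs 1: x=0 → posterior Beta(7/3, 13/4)
obs 2: x=0 → posterior Beta(7/3, 17/4)
obs 3: x=1 → posterior Beta(10/3, 17/4)
obs 4: x=0 → posterior Beta(10/3, 21/4)
obs 5: x=0 → posterior Beta(10/3, 25/4)
obs 6: x=1 → posterior Beta(13/3, 25/4)
obs 7: x=1 → posterior Beta(16/3, 25/4)
obs 8: x=1 → posterior Beta(19/3, 25/4)
obs 9: x=1 → posterior Beta(22/3, 25/4)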